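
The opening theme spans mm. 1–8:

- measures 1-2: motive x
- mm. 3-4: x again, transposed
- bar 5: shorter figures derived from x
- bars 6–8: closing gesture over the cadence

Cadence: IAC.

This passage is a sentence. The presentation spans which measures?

measures 1–4

The presentation of a sentence is the basic idea (bars 1–2) plus its repetition (mm. 3–4); the presentation is therefore mm. 1–4.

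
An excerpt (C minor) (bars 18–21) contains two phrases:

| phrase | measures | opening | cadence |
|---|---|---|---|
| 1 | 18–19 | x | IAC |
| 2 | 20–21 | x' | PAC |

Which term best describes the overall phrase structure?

Phrase 1 ends with an imperfect authentic cadence (weaker) and phrase 2 with a perfect authentic cadence (stronger): antecedent + consequent = a period.
The two phrases open with the same material (x / x'), so the period is parallel.

parallel period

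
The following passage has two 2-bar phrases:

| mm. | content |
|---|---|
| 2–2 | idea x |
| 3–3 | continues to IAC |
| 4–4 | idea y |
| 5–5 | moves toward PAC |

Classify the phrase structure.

Phrase 1 ends with an imperfect authentic cadence (weaker) and phrase 2 with a perfect authentic cadence (stronger): antecedent + consequent = a period.
The two phrases open with different material (x / y), so the period is contrasting.

contrasting period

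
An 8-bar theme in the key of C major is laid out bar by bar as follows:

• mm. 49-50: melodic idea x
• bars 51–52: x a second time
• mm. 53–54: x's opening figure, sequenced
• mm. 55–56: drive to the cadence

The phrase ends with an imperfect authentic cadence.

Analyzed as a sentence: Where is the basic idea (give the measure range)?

measures 49–50

The presentation of a sentence is the basic idea (bars 49–50) plus its repetition (mm. 51–52); the basic idea is therefore bars 49–50.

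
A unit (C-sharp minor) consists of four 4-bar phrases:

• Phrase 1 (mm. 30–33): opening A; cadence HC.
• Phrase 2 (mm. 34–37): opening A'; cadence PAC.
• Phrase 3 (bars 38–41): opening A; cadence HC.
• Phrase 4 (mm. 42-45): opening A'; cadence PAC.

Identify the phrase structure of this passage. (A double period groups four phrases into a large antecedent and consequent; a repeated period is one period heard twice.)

repeated period

The cadence pattern HC–PAC–HC–PAC is weak–strong twice, and phrases 3–4 restate phrases 1–2: a period heard twice, not a double period (which would end weakly at phrase 2).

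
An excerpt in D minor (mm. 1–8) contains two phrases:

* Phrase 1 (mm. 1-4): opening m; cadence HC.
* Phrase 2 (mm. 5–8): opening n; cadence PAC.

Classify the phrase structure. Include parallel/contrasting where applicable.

contrasting period

Phrase 1 ends with a half cadence (weaker) and phrase 2 with a perfect authentic cadence (stronger): antecedent + consequent = a period.
The two phrases open with different material (m / n), so the period is contrasting.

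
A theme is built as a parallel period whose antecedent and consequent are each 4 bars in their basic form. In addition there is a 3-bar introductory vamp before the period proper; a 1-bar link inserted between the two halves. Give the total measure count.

12 measures

Basic parallel period: 4 + 4 = 8 bars.
8 (basic form) + 3 (introduction) + 1 (link) = 12.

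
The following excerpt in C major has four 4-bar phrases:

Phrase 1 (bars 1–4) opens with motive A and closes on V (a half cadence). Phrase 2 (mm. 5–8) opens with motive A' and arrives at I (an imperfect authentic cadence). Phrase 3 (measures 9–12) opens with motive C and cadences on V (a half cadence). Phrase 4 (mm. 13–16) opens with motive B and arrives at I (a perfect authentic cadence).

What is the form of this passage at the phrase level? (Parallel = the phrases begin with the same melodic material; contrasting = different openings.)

contrasting double period

Four phrases in two halves: the first half (measures 1–8) ends with an imperfect authentic cadence, the second (bars 9-16) with a perfect authentic cadence — a large antecedent–consequent pair, i.e. a double period.
Phrase 3 begins with different material from phrase 1, making it contrasting.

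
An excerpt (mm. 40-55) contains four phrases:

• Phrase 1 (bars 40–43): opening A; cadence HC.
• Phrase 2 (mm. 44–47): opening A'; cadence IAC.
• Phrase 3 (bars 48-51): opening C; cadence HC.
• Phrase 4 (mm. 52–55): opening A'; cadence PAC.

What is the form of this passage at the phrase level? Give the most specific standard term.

Four phrases in two halves: the first half (mm. 40–47) ends with an imperfect authentic cadence, the second (mm. 48–55) with a perfect authentic cadence — a large antecedent–consequent pair, i.e. a double period.
Phrase 3 begins with different material from phrase 1, making it contrasting.

contrasting double period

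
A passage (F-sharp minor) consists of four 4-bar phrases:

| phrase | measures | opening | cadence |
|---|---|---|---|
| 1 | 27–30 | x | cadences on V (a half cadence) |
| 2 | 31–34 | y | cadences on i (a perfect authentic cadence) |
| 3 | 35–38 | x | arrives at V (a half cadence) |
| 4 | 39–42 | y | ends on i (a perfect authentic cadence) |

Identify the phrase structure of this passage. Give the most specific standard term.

The cadence pattern HC–PAC–HC–PAC is weak–strong twice, and phrases 3–4 restate phrases 1–2: a period heard twice, not a double period (which would end weakly at phrase 2).

repeated period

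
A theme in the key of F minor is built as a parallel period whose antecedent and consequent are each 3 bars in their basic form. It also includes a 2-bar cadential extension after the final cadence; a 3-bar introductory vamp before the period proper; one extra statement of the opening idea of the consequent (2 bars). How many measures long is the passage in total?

Basic parallel period: 3 + 3 = 6 bars.
6 (basic form) + 2 (cadential extension) + 3 (introduction) + 2 (extra statement) = 13.

13 measures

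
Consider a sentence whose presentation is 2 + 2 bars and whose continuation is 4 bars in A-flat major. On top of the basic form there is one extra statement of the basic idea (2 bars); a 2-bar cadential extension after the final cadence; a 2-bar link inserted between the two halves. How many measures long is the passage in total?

Basic sentence: 2 + 2 + 4 = 8 bars.
8 (basic form) + 2 (extra statement) + 2 (cadential extension) + 2 (link) = 14.

14 measures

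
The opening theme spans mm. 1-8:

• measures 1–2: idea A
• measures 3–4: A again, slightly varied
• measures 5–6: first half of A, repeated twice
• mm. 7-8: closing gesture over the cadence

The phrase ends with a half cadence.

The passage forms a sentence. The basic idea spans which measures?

measures 1–2

The presentation of a sentence is the basic idea (measures 1–2) plus its repetition (measures 3–4); the basic idea is therefore bars 1–2.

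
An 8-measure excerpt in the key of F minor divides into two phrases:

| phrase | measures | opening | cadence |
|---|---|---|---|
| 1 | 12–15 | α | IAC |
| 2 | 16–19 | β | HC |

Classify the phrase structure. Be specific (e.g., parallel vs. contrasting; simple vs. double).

The second phrase closes with a half cadence, which is not stronger than the first phrase's imperfect authentic cadence; without a weak→strong cadential pair there is no antecedent–consequent relationship, so this is a phrase group rather than a period.

phrase group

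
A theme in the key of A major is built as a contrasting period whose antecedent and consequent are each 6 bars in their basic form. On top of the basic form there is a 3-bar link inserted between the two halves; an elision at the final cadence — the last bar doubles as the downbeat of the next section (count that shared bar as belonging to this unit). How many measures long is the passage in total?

Basic contrasting period: 6 + 6 = 12 bars.
12 (basic form) + 3 (link) = 15.
The elision shares a bar with the next section but does not change this unit's count.

15 measures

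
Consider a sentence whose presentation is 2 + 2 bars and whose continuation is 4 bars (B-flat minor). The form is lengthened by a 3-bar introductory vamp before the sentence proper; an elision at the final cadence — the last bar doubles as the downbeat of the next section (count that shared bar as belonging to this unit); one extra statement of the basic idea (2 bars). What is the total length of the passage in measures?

13 measures

Basic sentence: 2 + 2 + 4 = 8 bars.
8 (basic form) + 3 (introduction) + 2 (extra statement) = 13.
The elision shares a bar with the next section but does not change this unit's count.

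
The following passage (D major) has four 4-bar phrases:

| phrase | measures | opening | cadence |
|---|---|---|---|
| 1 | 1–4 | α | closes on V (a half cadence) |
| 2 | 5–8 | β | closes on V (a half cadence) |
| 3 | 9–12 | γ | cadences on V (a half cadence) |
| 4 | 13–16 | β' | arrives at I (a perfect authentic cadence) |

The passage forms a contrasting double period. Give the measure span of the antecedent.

In a double period the four phrases pair into a large antecedent (phrases 1–2, ending half cadence) and a large consequent (phrases 3–4, ending perfect authentic cadence). The antecedent spans bars 1–8.

measures 1–8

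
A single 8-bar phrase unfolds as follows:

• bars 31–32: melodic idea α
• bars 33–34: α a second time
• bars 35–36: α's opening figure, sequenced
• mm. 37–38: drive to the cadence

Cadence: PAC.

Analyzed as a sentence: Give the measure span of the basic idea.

The presentation of a sentence is the basic idea (measures 31–32) plus its repetition (bars 33–34); the basic idea is therefore mm. 31-32.

measures 31–32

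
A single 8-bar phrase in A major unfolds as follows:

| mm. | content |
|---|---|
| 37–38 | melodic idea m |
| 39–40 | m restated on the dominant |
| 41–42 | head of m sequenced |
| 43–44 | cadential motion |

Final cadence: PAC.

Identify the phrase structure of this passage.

Basic idea (bars 37–38) + its repetition (mm. 39–40) form the presentation; fragmentation and cadence (bars 41–44) form the continuation — the 8-bar whole is a sentence.

sentence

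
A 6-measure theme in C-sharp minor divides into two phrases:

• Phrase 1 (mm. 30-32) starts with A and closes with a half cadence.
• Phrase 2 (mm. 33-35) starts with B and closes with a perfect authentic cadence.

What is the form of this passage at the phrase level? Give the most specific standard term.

Phrase 1 ends with a half cadence (weaker) and phrase 2 with a perfect authentic cadence (stronger): antecedent + consequent = a period.
The two phrases open with different material (A / B), so the period is contrasting.

contrasting period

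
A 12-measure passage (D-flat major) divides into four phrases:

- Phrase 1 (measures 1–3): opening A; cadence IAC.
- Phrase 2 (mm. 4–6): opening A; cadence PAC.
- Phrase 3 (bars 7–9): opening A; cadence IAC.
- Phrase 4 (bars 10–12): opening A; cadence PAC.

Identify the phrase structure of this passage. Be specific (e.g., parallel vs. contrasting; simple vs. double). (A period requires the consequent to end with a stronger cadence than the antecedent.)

repeated period

The cadence pattern IAC–PAC–IAC–PAC is weak–strong twice, and phrases 3–4 restate phrases 1–2: a period heard twice, not a double period (which would end weakly at phrase 2).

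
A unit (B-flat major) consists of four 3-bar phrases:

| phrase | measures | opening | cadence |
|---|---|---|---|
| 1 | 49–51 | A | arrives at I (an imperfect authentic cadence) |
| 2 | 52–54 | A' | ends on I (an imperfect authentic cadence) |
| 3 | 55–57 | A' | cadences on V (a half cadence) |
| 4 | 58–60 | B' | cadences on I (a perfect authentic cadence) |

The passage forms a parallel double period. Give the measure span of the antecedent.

measures 49–54

In a double period the first pair of phrases (ending imperfect authentic cadence) is the large antecedent and the second pair (ending perfect authentic cadence) is the large consequent; the antecedent is measures 49–54.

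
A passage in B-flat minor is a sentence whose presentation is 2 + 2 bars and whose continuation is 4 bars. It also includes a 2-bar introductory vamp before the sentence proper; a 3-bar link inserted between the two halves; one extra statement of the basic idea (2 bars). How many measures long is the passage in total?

15 measures

Basic sentence: 2 + 2 + 4 = 8 bars.
8 (basic form) + 2 (introduction) + 3 (link) + 2 (extra statement) = 15.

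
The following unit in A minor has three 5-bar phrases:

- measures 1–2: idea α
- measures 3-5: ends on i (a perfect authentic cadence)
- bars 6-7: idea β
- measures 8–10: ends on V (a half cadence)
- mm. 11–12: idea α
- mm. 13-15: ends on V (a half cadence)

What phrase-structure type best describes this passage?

phrase group

The final phrase closes with a half cadence, which is not stronger than the preceding half cadence; the 3 phrases lack an overall antecedent–consequent design and so form a phrase group.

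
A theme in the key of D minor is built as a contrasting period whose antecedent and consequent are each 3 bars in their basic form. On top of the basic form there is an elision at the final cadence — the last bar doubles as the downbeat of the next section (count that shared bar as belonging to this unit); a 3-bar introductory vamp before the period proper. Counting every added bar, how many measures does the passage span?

9 measures

Basic contrasting period: 3 + 3 = 6 bars.
6 (basic form) + 3 (introduction) = 9.
The elision shares a bar with the next section but does not change this unit's count.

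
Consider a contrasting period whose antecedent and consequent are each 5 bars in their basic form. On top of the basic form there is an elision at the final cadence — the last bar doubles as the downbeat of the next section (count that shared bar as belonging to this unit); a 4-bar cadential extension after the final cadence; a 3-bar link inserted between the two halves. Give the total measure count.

17 measures

Basic contrasting period: 5 + 5 = 10 bars.
10 (basic form) + 4 (cadential extension) + 3 (link) = 17.
The elision shares a bar with the next section but does not change this unit's count.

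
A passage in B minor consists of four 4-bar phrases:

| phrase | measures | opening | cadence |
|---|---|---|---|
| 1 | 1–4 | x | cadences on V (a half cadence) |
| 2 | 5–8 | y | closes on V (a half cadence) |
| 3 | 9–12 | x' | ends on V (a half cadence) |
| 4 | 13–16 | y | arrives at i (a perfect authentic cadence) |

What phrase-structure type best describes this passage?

parallel double period

Four phrases in two halves: the first half (bars 1–8) ends with a half cadence, the second (mm. 9-16) with a perfect authentic cadence — a large antecedent–consequent pair, i.e. a double period.
Phrase 3 begins with the same material as phrase 1, making it parallel.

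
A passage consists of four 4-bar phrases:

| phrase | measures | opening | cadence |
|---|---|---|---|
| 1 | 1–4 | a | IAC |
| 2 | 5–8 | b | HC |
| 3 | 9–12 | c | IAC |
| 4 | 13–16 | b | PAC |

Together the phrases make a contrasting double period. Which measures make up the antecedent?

measures 1–8

In a double period the first pair of phrases (ending half cadence) is the large antecedent and the second pair (ending perfect authentic cadence) is the large consequent; the antecedent is measures 1–8.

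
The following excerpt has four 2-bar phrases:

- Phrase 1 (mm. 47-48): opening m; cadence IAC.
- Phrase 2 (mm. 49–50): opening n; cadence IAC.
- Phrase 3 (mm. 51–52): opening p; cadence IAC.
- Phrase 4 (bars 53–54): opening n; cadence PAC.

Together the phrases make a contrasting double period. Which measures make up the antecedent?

In a double period the first pair of phrases (ending imperfect authentic cadence) is the large antecedent and the second pair (ending perfect authentic cadence) is the large consequent; the antecedent is measures 47–50.

measures 47–50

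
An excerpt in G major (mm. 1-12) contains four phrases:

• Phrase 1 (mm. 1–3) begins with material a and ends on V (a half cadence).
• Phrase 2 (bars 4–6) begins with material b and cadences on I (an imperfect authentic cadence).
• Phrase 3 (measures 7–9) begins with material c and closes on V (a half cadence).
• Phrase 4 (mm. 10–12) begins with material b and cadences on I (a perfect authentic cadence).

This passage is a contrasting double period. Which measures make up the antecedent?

measures 1–6

In a double period the four phrases pair into a large antecedent (phrases 1–2, ending imperfect authentic cadence) and a large consequent (phrases 3–4, ending perfect authentic cadence). The antecedent spans measures 1–6.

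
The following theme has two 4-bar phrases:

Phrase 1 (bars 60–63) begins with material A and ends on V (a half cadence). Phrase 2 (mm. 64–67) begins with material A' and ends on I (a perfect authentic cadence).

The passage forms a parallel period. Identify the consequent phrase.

The phrase ending with the weaker cadence (half cadence) is the antecedent; the one ending more conclusively (perfect authentic cadence) is the consequent. The consequent is phrase 2.

phrase 2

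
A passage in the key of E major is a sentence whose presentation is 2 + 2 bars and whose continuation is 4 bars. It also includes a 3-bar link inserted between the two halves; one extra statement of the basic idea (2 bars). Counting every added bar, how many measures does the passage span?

Basic sentence: 2 + 2 + 4 = 8 bars.
8 (basic form) + 3 (link) + 2 (extra statement) = 13.

13 measures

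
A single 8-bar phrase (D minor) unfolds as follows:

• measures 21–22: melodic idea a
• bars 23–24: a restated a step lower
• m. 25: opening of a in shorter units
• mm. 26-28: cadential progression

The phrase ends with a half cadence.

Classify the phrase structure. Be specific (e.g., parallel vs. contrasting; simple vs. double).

sentence

Basic idea (bars 21-22) + its repetition (mm. 23–24) form the presentation; fragmentation and cadence (bars 25-28) form the continuation — the 8-bar whole is a sentence.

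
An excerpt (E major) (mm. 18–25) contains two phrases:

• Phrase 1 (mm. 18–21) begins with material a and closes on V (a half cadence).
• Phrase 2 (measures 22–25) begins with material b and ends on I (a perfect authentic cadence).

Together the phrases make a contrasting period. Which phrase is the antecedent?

phrase 1

The phrase ending with the weaker cadence (half cadence) is the antecedent; the one ending more conclusively (perfect authentic cadence) is the consequent. The antecedent is phrase 1.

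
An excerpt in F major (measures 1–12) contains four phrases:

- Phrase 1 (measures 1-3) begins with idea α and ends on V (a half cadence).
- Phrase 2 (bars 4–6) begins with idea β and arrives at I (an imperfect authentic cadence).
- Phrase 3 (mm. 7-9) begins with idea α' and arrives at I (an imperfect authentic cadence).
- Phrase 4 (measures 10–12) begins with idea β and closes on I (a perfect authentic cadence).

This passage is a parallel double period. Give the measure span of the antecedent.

measures 1–6

In a double period the four phrases pair into a large antecedent (phrases 1–2, ending imperfect authentic cadence) and a large consequent (phrases 3–4, ending perfect authentic cadence). The antecedent spans measures 1-6.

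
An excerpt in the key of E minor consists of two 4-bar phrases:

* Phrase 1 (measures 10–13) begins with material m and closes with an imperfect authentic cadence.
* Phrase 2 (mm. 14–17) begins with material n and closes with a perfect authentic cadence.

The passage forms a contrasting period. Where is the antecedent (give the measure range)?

measures 10–13

The antecedent is the phrase ending with the weaker cadence (imperfect authentic cadence, phrase 1) and the consequent the one ending more conclusively (perfect authentic cadence, phrase 2); the antecedent is measures 10–13.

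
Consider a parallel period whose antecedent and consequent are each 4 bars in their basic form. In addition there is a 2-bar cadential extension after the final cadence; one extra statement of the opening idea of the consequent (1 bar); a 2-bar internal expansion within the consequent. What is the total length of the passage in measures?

Basic parallel period: 4 + 4 = 8 bars.
8 (basic form) + 2 (cadential extension) + 1 (extra statement) + 2 (internal expansion) = 13.

13 measures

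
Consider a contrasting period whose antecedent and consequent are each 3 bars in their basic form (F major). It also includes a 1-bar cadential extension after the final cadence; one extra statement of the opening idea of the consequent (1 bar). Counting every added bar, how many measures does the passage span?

8 measures

Basic contrasting period: 3 + 3 = 6 bars.
6 (basic form) + 1 (cadential extension) + 1 (extra statement) = 8.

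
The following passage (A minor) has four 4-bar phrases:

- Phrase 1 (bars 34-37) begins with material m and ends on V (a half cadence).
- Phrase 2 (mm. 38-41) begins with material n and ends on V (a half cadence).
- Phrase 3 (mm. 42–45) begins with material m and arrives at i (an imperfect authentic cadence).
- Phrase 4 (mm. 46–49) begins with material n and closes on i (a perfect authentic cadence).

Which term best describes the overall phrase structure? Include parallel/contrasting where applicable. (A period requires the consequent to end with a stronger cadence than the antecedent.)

Four phrases in two halves: the first half (measures 34–41) ends with a half cadence, the second (bars 42-49) with a perfect authentic cadence — a large antecedent–consequent pair, i.e. a double period.
Phrase 3 begins with the same material as phrase 1, making it parallel.

parallel double period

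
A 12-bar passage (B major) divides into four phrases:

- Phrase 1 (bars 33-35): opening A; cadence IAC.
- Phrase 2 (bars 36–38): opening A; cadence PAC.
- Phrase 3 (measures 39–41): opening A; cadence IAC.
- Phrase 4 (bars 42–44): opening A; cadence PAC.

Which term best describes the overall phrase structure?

repeated period

The cadence pattern IAC–PAC–IAC–PAC is weak–strong twice, and phrases 3–4 restate phrases 1–2: a period heard twice, not a double period (which would end weakly at phrase 2).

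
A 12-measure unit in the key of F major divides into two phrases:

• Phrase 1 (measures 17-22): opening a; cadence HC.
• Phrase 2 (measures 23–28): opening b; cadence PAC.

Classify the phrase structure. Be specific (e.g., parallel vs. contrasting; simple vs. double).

Phrase 1 ends with a half cadence (weaker) and phrase 2 with a perfect authentic cadence (stronger): antecedent + consequent = a period.
The two phrases open with different material (a / b), so the period is contrasting.

contrasting period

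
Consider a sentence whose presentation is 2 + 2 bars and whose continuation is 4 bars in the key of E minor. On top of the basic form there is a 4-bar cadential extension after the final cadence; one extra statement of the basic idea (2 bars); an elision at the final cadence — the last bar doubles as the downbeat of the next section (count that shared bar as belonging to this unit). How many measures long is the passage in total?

Basic sentence: 2 + 2 + 4 = 8 bars.
8 (basic form) + 4 (cadential extension) + 2 (extra statement) = 14.
The elision shares a bar with the next section but does not change this unit's count.

14 measures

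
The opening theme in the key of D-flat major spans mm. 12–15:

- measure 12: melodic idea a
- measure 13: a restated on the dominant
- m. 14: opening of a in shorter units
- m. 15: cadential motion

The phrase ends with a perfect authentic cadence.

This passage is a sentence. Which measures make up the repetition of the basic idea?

The presentation of a sentence is the basic idea (m. 12) plus its repetition (m. 13); the repetition of the basic idea is therefore m. 13.

measures 13–13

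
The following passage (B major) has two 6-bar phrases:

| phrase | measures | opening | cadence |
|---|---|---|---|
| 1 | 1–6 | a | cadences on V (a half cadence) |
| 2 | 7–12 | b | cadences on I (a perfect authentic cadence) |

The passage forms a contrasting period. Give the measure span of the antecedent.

measures 1–6

The phrase ending with the weaker cadence (half cadence) is the antecedent; the one ending more conclusively (perfect authentic cadence) is the consequent. The antecedent is measures 1–6.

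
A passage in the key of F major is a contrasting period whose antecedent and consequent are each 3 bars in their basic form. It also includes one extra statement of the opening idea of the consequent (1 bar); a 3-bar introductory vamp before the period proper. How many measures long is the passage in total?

10 measures

Basic contrasting period: 3 + 3 = 6 bars.
6 (basic form) + 1 (extra statement) + 3 (introduction) = 10.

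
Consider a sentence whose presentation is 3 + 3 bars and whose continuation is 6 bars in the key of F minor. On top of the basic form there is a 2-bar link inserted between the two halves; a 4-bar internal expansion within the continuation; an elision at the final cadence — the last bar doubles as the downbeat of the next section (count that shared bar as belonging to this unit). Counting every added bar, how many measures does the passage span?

Basic sentence: 3 + 3 + 6 = 12 bars.
12 (basic form) + 2 (link) + 4 (internal expansion) = 18.
The elision shares a bar with the next section but does not change this unit's count.

18 measures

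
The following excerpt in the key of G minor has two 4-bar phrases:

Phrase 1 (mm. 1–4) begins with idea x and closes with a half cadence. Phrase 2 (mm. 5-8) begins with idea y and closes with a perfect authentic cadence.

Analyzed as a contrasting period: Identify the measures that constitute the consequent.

The antecedent is the phrase ending with the weaker cadence (half cadence, phrase 1) and the consequent the one ending more conclusively (perfect authentic cadence, phrase 2); the consequent is mm. 5-8.

measures 5–8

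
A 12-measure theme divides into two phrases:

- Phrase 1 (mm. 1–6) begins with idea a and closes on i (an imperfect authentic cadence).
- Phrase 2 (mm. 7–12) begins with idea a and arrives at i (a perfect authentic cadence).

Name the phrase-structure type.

parallel period

Phrase 1 ends with an imperfect authentic cadence (weaker) and phrase 2 with a perfect authentic cadence (stronger): antecedent + consequent = a period.
The two phrases open with the same material (a / a), so the period is parallel.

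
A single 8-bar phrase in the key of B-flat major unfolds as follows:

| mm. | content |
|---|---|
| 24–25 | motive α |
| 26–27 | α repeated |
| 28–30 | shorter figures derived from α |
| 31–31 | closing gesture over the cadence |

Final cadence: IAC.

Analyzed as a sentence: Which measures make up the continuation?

measures 28–31

After the presentation (measures 24-27), the continuation covers the fragmentation through the cadence: bars 28–31.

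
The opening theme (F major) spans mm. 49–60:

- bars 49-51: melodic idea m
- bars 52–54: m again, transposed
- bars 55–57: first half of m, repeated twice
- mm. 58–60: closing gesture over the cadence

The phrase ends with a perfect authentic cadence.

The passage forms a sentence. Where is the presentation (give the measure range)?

The presentation of a sentence is the basic idea (bars 49–51) plus its repetition (mm. 52–54); the presentation is therefore mm. 49–54.

measures 49–54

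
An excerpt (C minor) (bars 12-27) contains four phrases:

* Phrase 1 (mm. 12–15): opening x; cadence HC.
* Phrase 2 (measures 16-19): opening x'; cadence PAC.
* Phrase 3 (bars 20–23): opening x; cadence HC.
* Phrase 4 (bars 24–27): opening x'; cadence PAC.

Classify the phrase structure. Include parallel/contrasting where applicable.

repeated period

The cadence pattern HC–PAC–HC–PAC is weak–strong twice, and phrases 3–4 restate phrases 1–2: a period heard twice, not a double period (which would end weakly at phrase 2).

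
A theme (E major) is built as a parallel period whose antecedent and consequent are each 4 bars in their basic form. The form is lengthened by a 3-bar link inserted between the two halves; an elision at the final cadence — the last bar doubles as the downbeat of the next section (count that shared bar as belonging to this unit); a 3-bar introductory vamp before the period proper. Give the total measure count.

Basic parallel period: 4 + 4 = 8 bars.
8 (basic form) + 3 (link) + 3 (introduction) = 14.
The elision shares a bar with the next section but does not change this unit's count.

14 measures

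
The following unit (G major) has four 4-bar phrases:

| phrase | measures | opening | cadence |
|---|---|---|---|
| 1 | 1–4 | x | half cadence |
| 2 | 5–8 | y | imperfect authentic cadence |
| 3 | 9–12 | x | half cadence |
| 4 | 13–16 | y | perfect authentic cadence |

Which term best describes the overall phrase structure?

parallel double period

Four phrases in two halves: the first half (bars 1–8) ends with an imperfect authentic cadence, the second (mm. 9-16) with a perfect authentic cadence — a large antecedent–consequent pair, i.e. a double period.
Phrase 3 begins with the same material as phrase 1, making it parallel.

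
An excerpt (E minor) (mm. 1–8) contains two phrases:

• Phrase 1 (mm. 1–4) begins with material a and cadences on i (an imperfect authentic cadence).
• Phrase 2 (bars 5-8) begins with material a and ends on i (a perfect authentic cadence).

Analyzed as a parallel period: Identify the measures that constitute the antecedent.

measures 1–4

The antecedent is the phrase ending with the weaker cadence (imperfect authentic cadence, phrase 1) and the consequent the one ending more conclusively (perfect authentic cadence, phrase 2); the antecedent is measures 1-4.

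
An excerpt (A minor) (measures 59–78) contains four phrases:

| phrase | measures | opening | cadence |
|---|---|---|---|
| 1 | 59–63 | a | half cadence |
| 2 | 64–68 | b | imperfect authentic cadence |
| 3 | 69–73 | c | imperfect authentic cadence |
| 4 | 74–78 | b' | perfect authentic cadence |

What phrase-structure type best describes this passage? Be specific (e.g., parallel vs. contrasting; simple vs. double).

Four phrases in two halves: the first half (mm. 59-68) ends with an imperfect authentic cadence, the second (bars 69–78) with a perfect authentic cadence — a large antecedent–consequent pair, i.e. a double period.
Phrase 3 begins with different material from phrase 1, making it contrasting.

contrasting double period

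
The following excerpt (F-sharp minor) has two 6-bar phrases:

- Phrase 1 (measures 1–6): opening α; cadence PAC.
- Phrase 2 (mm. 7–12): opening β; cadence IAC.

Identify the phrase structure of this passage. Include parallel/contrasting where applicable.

phrase group

The second phrase closes with an imperfect authentic cadence, which is not stronger than the first phrase's perfect authentic cadence; without a weak→strong cadential pair there is no antecedent–consequent relationship, so this is a phrase group rather than a period.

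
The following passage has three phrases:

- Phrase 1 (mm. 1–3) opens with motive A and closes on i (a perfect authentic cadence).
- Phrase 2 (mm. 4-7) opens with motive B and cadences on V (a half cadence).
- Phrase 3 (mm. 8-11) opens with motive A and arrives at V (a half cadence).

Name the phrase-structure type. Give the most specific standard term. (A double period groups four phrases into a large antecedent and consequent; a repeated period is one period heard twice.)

phrase group

The final phrase closes with a half cadence, which is not stronger than the preceding half cadence; the 3 phrases lack an overall antecedent–consequent design and so form a phrase group.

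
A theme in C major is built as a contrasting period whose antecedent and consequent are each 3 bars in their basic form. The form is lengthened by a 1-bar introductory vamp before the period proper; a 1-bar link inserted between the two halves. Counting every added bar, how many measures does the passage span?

Basic contrasting period: 3 + 3 = 6 bars.
6 (basic form) + 1 (introduction) + 1 (link) = 8.

8 measures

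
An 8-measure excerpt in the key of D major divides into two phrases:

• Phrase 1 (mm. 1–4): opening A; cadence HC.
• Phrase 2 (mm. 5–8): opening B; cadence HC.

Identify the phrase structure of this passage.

The second phrase closes with a half cadence, which is not stronger than the first phrase's half cadence; without a weak→strong cadential pair there is no antecedent–consequent relationship, so this is a phrase group rather than a period.

phrase group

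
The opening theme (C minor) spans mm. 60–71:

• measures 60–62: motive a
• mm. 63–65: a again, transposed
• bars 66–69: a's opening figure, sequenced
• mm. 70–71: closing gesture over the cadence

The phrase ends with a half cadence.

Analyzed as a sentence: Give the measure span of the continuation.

After the presentation (mm. 60–65), the continuation covers the fragmentation through the cadence: bars 66–71.

measures 66–71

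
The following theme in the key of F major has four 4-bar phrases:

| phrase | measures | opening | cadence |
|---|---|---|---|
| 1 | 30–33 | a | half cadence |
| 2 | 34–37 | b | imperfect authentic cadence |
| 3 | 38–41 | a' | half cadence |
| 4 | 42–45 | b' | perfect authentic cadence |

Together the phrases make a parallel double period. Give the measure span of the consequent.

measures 38–45

In a double period the first pair of phrases (ending imperfect authentic cadence) is the large antecedent and the second pair (ending perfect authentic cadence) is the large consequent; the consequent is measures 38–45.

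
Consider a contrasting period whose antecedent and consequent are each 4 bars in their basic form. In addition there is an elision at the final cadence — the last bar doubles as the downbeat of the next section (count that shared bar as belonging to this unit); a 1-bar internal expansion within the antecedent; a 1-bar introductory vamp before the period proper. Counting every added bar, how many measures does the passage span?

Basic contrasting period: 4 + 4 = 8 bars.
8 (basic form) + 1 (internal expansion) + 1 (introduction) = 10.
The elision shares a bar with the next section but does not change this unit's count.

10 measures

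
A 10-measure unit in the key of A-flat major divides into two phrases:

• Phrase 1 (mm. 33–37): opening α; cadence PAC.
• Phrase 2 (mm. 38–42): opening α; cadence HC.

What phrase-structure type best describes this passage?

phrase group

The second phrase closes with a half cadence, which is not stronger than the first phrase's perfect authentic cadence; without a weak→strong cadential pair there is no antecedent–consequent relationship, so this is a phrase group rather than a period.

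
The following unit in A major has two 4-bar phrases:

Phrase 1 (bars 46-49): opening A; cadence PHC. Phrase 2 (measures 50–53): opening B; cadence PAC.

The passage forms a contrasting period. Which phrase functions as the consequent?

The phrase ending with the weaker cadence (Phrygian half cadence) is the antecedent; the one ending more conclusively (perfect authentic cadence) is the consequent. The consequent is phrase 2.

phrase 2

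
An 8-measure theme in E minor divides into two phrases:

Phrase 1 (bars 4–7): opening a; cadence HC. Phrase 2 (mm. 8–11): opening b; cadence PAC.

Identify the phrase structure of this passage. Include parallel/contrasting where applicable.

Phrase 1 ends with a half cadence (weaker) and phrase 2 with a perfect authentic cadence (stronger): antecedent + consequent = a period.
The two phrases open with different material (a / b), so the period is contrasting.

contrasting period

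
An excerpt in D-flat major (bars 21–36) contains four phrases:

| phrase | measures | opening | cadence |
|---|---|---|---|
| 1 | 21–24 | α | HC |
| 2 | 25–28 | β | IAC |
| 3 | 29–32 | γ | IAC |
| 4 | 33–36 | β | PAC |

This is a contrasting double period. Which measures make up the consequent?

measures 29–36

In a double period the first pair of phrases (ending imperfect authentic cadence) is the large antecedent and the second pair (ending perfect authentic cadence) is the large consequent; the consequent is measures 29–36.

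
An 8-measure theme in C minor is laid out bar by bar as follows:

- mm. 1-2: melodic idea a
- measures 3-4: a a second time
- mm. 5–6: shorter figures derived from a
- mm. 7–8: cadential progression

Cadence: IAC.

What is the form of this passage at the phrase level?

Basic idea (measures 1–2) + its repetition (bars 3–4) form the presentation; fragmentation and cadence (mm. 5–8) form the continuation — the 8-bar whole is a sentence.

sentence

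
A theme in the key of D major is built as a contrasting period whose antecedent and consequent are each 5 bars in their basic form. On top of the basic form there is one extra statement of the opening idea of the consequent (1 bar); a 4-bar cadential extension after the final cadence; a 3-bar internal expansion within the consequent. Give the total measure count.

18 measures

Basic contrasting period: 5 + 5 = 10 bars.
10 (basic form) + 1 (extra statement) + 4 (cadential extension) + 3 (internal expansion) = 18.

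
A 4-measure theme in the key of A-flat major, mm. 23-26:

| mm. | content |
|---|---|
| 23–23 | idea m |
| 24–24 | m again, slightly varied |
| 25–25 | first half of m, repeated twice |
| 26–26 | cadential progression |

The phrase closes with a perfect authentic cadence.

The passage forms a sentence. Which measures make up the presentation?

The presentation of a sentence is the basic idea (measure 23) plus its repetition (bar 24); the presentation is therefore mm. 23–24.

measures 23–24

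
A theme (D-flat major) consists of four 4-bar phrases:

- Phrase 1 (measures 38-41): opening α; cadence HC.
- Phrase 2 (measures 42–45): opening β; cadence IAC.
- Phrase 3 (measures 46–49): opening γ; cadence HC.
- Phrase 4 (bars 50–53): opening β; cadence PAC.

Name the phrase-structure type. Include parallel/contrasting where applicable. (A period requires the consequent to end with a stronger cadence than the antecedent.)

Four phrases in two halves: the first half (bars 38-45) ends with an imperfect authentic cadence, the second (bars 46–53) with a perfect authentic cadence — a large antecedent–consequent pair, i.e. a double period.
Phrase 3 begins with different material from phrase 1, making it contrasting.

contrasting double period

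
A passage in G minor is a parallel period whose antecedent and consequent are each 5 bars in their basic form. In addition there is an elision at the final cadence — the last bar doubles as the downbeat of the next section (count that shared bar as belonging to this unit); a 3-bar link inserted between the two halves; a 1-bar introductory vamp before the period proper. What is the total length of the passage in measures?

14 measures

Basic parallel period: 5 + 5 = 10 bars.
10 (basic form) + 3 (link) + 1 (introduction) = 14.
The elision shares a bar with the next section but does not change this unit's count.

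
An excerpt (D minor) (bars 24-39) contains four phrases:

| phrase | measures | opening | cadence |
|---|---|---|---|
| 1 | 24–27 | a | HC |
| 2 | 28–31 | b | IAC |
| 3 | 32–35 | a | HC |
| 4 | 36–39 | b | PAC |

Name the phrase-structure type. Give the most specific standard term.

parallel double period

Four phrases in two halves: the first half (bars 24-31) ends with an imperfect authentic cadence, the second (mm. 32–39) with a perfect authentic cadence — a large antecedent–consequent pair, i.e. a double period.
Phrase 3 begins with the same material as phrase 1, making it parallel.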